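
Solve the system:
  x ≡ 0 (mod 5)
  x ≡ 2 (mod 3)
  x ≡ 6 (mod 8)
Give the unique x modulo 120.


Moduli 5, 3, 8 are pairwise coprime; by CRT there is a unique solution modulo M = 5 · 3 · 8 = 120.
Solve pairwise, accumulating the modulus:
  Start with x ≡ 0 (mod 5).
  Combine with x ≡ 2 (mod 3): since gcd(5, 3) = 1, we get a unique residue mod 15.
    Write x = 0 + 5·t and substitute into x ≡ 2 (mod 3): 5·t ≡ 2 − 0 = 2 (mod 3).
    Reduce coefficients mod 3: 2·t ≡ 2 (mod 3).
    The inverse of 2 mod 3 is 2 (since 2·2 = 4 = 1·3 + 1), so t ≡ 2·2 = 4 ≡ 1 (mod 3).
    Then x = 0 + 5·1 = 5, valid modulo lcm(5, 3) = 15: x ≡ 5 (mod 15).
  Combine with x ≡ 6 (mod 8): since gcd(15, 8) = 1, we get a unique residue mod 120.
    Write x = 5 + 15·t and substitute into x ≡ 6 (mod 8): 15·t ≡ 6 − 5 = 1 (mod 8).
    Reduce coefficients mod 8: 7·t ≡ 1 (mod 8).
    The inverse of 7 mod 8 is 7 (since 7·7 = 49 = 6·8 + 1), so t ≡ 7·1 = 7 ≡ 7 (mod 8).
    Then x = 5 + 15·7 = 110, valid modulo lcm(15, 8) = 120: x ≡ 110 (mod 120).
Verify: 110 mod 5 = 0 ✓, 110 mod 3 = 2 ✓, 110 mod 8 = 6 ✓.

x ≡ 110 (mod 120).


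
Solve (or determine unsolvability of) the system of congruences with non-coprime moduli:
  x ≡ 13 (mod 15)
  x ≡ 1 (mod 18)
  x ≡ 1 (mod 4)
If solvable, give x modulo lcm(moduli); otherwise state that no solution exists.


Moduli 15, 18, 4 are not pairwise coprime, so CRT works modulo lcm(m_i) when all pairwise compatibility conditions hold.
Pairwise compatibility: gcd(m_i, m_j) must divide a_i - a_j for every pair.
Merge one congruence at a time:
  Start: x ≡ 13 (mod 15).
  Combine with x ≡ 1 (mod 18): gcd(15, 18) = 3; 1 - 13 = -12, which IS divisible by 3, so compatible.
    Write x = 13 + 15·t and substitute into x ≡ 1 (mod 18): 15·t ≡ 1 − 13 = -12 (mod 18).
    Divide the congruence (and modulus) by g = 3: 5·t ≡ -4 (mod 6).
    Reduce coefficients mod 6: 5·t ≡ 2 (mod 6).
    The inverse of 5 mod 6 is 5 (since 5·5 = 25 = 4·6 + 1), so t ≡ 5·2 = 10 ≡ 4 (mod 6).
    Then x = 13 + 15·4 = 73, valid modulo lcm(15, 18) = 90: x ≡ 73 (mod 90).
  Combine with x ≡ 1 (mod 4): gcd(90, 4) = 2; 1 - 73 = -72, which IS divisible by 2, so compatible.
    Write x = 73 + 90·t and substitute into x ≡ 1 (mod 4): 90·t ≡ 1 − 73 = -72 (mod 4).
    Divide the congruence (and modulus) by g = 2: 45·t ≡ -36 (mod 2).
    Reduce coefficients mod 2: 1·t ≡ 0 (mod 2).
    So t ≡ 0 (mod 2).
    Then x = 73 + 90·0 = 73, valid modulo lcm(90, 4) = 180: x ≡ 73 (mod 180).
Verify: 73 mod 15 = 13, 73 mod 18 = 1, 73 mod 4 = 1.

x ≡ 73 (mod 180).


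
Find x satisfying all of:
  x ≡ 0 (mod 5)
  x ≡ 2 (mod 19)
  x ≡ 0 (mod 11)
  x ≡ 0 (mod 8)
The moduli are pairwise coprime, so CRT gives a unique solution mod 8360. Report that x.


Product of moduli M = 5 · 19 · 11 · 8 = 8360.
Merge one congruence at a time:
  Start: x ≡ 0 (mod 5).
  Combine with x ≡ 2 (mod 19); new modulus lcm = 95.
    Write x = 0 + 5·t and substitute into x ≡ 2 (mod 19): 5·t ≡ 2 − 0 = 2 (mod 19).
    The inverse of 5 mod 19 is 4 (since 5·4 = 20 = 1·19 + 1), so t ≡ 4·2 = 8 ≡ 8 (mod 19).
    Then x = 0 + 5·8 = 40, valid modulo lcm(5, 19) = 95: x ≡ 40 (mod 95).
  Combine with x ≡ 0 (mod 11); new modulus lcm = 1045.
    Write x = 40 + 95·t and substitute into x ≡ 0 (mod 11): 95·t ≡ 0 − 40 = -40 (mod 11).
    Reduce coefficients mod 11: 7·t ≡ 4 (mod 11).
    The inverse of 7 mod 11 is 8 (since 7·8 = 56 = 5·11 + 1), so t ≡ 8·4 = 32 ≡ 10 (mod 11).
    Then x = 40 + 95·10 = 990, valid modulo lcm(95, 11) = 1045: x ≡ 990 (mod 1045).
  Combine with x ≡ 0 (mod 8); new modulus lcm = 8360.
    Write x = 990 + 1045·t and substitute into x ≡ 0 (mod 8): 1045·t ≡ 0 − 990 = -990 (mod 8).
    Reduce coefficients mod 8: 5·t ≡ 2 (mod 8).
    The inverse of 5 mod 8 is 5 (since 5·5 = 25 = 3·8 + 1), so t ≡ 5·2 = 10 ≡ 2 (mod 8).
    Then x = 990 + 1045·2 = 3080, valid modulo lcm(1045, 8) = 8360: x ≡ 3080 (mod 8360).
Verify against each original: 3080 mod 5 = 0, 3080 mod 19 = 2, 3080 mod 11 = 0, 3080 mod 8 = 0.

x ≡ 3080 (mod 8360).


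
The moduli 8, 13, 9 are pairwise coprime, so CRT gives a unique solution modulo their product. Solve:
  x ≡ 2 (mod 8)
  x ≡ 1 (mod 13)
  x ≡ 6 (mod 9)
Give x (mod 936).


Moduli 8, 13, 9 are pairwise coprime; by CRT there is a unique solution modulo M = 8 · 13 · 9 = 936.
Solve pairwise, accumulating the modulus:
  Start with x ≡ 2 (mod 8).
  Combine with x ≡ 1 (mod 13): since gcd(8, 13) = 1, we get a unique residue mod 104.
    Write x = 2 + 8·t and substitute into x ≡ 1 (mod 13): 8·t ≡ 1 − 2 = -1 (mod 13).
    Reduce coefficients mod 13: 8·t ≡ 12 (mod 13).
    The inverse of 8 mod 13 is 5 (since 8·5 = 40 = 3·13 + 1), so t ≡ 5·12 = 60 ≡ 8 (mod 13).
    Then x = 2 + 8·8 = 66, valid modulo lcm(8, 13) = 104: x ≡ 66 (mod 104).
  Combine with x ≡ 6 (mod 9): since gcd(104, 9) = 1, we get a unique residue mod 936.
    Write x = 66 + 104·t and substitute into x ≡ 6 (mod 9): 104·t ≡ 6 − 66 = -60 (mod 9).
    Reduce coefficients mod 9: 5·t ≡ 3 (mod 9).
    The inverse of 5 mod 9 is 2 (since 5·2 = 10 = 1·9 + 1), so t ≡ 2·3 = 6 ≡ 6 (mod 9).
    Then x = 66 + 104·6 = 690, valid modulo lcm(104, 9) = 936: x ≡ 690 (mod 936).
Verify: 690 mod 8 = 2 ✓, 690 mod 13 = 1 ✓, 690 mod 9 = 6 ✓.

x ≡ 690 (mod 936).


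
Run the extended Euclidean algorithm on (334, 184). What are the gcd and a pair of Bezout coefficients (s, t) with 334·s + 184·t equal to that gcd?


Euclidean algorithm on (334, 184) — divide until remainder is 0:
  334 = 1 · 184 + 150
  184 = 1 · 150 + 34
  150 = 4 · 34 + 14
  34 = 2 · 14 + 6
  14 = 2 · 6 + 2
  6 = 3 · 2 + 0
gcd(334, 184) = 2.
Track Bezout coefficients alongside the remainders: start with r₀ = 334 = a·1 + b·0 (s = 1, t = 0) and r₁ = 184 = a·0 + b·1 (s = 0, t = 1); each new remainder r_{k+1} = r_{k-1} − q_k·r_k inherits s_{k+1} = s_{k-1} − q_k·s_k, t_{k+1} = t_{k-1} − q_k·t_k, so r_k = a·s_k + b·t_k at every step:
  q = 1: r = 150, s = 1 − 1·0 = 1, t = 0 − 1·1 = -1  (check: 334·1 + 184·(-1) = 150)
  q = 1: r = 34, s = 0 − 1·1 = -1, t = 1 − 1·(-1) = 2  (check: 334·(-1) + 184·2 = 34)
  q = 4: r = 14, s = 1 − 4·(-1) = 5, t = -1 − 4·2 = -9  (check: 334·5 + 184·(-9) = 14)
  q = 2: r = 6, s = -1 − 2·5 = -11, t = 2 − 2·(-9) = 20  (check: 334·(-11) + 184·20 = 6)
  q = 2: r = 2, s = 5 − 2·(-11) = 27, t = -9 − 2·20 = -49  (check: 334·27 + 184·(-49) = 2)
The row with r = 2 (the gcd) gives the Bezout coefficients s = 27, t = -49.
Result: 334 · (27) + 184 · (-49) = 2.

gcd(334, 184) = 2; s = 27, t = -49 (check: 334·27 + 184·(-49) = 2).


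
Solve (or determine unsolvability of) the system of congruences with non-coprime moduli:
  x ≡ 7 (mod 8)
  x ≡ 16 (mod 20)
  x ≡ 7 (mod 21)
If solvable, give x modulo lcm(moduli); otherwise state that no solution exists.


Moduli 8, 20, 21 are not pairwise coprime, so CRT works modulo lcm(m_i) when all pairwise compatibility conditions hold.
Pairwise compatibility: gcd(m_i, m_j) must divide a_i - a_j for every pair.
Merge one congruence at a time:
  Start: x ≡ 7 (mod 8).
  Combine with x ≡ 16 (mod 20): gcd(8, 20) = 4, and 16 - 7 = 9 is NOT divisible by 4.
    ⇒ system is inconsistent (no integer solution).

No solution (the system is inconsistent).


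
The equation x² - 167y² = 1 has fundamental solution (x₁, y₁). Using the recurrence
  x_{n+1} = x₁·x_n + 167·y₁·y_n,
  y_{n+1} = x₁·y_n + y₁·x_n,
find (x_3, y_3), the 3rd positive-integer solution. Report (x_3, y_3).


Step 1: Find the fundamental solution (x₁, y₁) of x² - 167y² = 1.
  Expand √167 as a continued fraction. a₀ = ⌊√167⌋ = 12; iterate m_{k+1} = d_k·a_k − m_k, d_{k+1} = (167 − m_{k+1}²)/d_k, a_{k+1} = ⌊(a₀ + m_{k+1})/d_{k+1}⌋ (starting m₀ = 0, d₀ = 1), with convergents p_k = a_k·p_{k-1} + p_{k-2}, q_k = a_k·q_{k-1} + q_{k-2} (p₋₁ = 1, q₋₁ = 0):
  k = 0: a₀ = 12; p₀/q₀ = 12/1; p₀² − 167·q₀² = 144 − 167 = -23.
  k = 1: m = 12, d = 23, a = ⌊(12 + 12)/23⌋ = 1; p/q = (1·12 + 1)/(1·1 + 0) = 13/1; p² − 167·q² = 169 − 167 = 2.
  k = 2: m = 11, d = 2, a = ⌊(12 + 11)/2⌋ = 11; p/q = (11·13 + 12)/(11·1 + 1) = 155/12; p² − 167·q² = 24025 − 24048 = -23.
  k = 3: m = 11, d = 23, a = ⌊(12 + 11)/23⌋ = 1; p/q = (1·155 + 13)/(1·12 + 1) = 168/13; p² − 167·q² = 28224 − 28223 = 1.
  The first convergent with p² − 167·q² = 1 gives the fundamental solution (x₁, y₁) = (168, 13).
Step 2: Apply the recurrence (x_{n+1}, y_{n+1}) = (x₁x_n + 167y₁y_n, x₁y_n + y₁x_n) repeatedly.
  From (x_1, y_1) = (168, 13): x_2 = 168·168 + 167·13·13 = 56447; y_2 = 168·13 + 13·168 = 4368.
  From (x_2, y_2) = (56447, 4368): x_3 = 168·56447 + 167·13·4368 = 18966024; y_3 = 168·4368 + 13·56447 = 1467635.
Step 3: Verify x_3² - 167·y_3² = 359710066368576 - 359710066368575 = 1 (should be 1). ✓

(x_1, y_1) = (168, 13); (x_3, y_3) = (18966024, 1467635).


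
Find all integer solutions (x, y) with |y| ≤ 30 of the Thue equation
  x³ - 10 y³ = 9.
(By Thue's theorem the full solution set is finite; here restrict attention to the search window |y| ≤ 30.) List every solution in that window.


The equation is x³ - 10y³ = 9. For fixed y, x³ = 10·y³ + 9, so a solution requires the RHS to be a perfect cube.
Strategy: iterate y from -30 to 30, compute RHS = 10·y³ + 9, and check whether it is a (positive or negative) perfect cube.
Check small values of y:
  y = 0: RHS = 9 is not a perfect cube.
  y = 1: RHS = 19 is not a perfect cube.
  y = -1: RHS = -1 = (-1)³ ⇒ x = -1 works.
  y = 2: RHS = 89 is not a perfect cube.
  y = -2: RHS = -71 is not a perfect cube.
  y = 3: RHS = 279 is not a perfect cube.
  y = -3: RHS = -261 is not a perfect cube.
Continuing the search up to |y| = 30 finds no further solutions beyond those listed.
Collected solutions: (-1, -1).

Solutions (with |y| ≤ 30): (-1, -1).


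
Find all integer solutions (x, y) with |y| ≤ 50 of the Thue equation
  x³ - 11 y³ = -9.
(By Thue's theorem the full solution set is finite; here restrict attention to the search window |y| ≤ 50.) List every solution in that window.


The equation is x³ - 11y³ = -9. For fixed y, x³ = 11·y³ − 9, so a solution requires the RHS to be a perfect cube.
Strategy: iterate y from -50 to 50, compute RHS = 11·y³ − 9, and check whether it is a (positive or negative) perfect cube.
Check small values of y:
  y = 0: RHS = -9 is not a perfect cube.
  y = 1: RHS = 2 is not a perfect cube.
  y = -1: RHS = -20 is not a perfect cube.
  y = 2: RHS = 79 is not a perfect cube.
  y = -2: RHS = -97 is not a perfect cube.
  y = 3: RHS = 288 is not a perfect cube.
  y = -3: RHS = -306 is not a perfect cube.
Continuing the search up to |y| = 50 finds no solutions either.
No (x, y) in the scanned range satisfies the equation.

No integer solutions with |y| ≤ 50.


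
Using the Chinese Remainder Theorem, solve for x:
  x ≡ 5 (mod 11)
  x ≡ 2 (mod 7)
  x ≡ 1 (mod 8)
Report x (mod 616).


Moduli 11, 7, 8 are pairwise coprime; by CRT there is a unique solution modulo M = 11 · 7 · 8 = 616.
Solve pairwise, accumulating the modulus:
  Start with x ≡ 5 (mod 11).
  Combine with x ≡ 2 (mod 7): since gcd(11, 7) = 1, we get a unique residue mod 77.
    Write x = 5 + 11·t and substitute into x ≡ 2 (mod 7): 11·t ≡ 2 − 5 = -3 (mod 7).
    Reduce coefficients mod 7: 4·t ≡ 4 (mod 7).
    The inverse of 4 mod 7 is 2 (since 4·2 = 8 = 1·7 + 1), so t ≡ 2·4 = 8 ≡ 1 (mod 7).
    Then x = 5 + 11·1 = 16, valid modulo lcm(11, 7) = 77: x ≡ 16 (mod 77).
  Combine with x ≡ 1 (mod 8): since gcd(77, 8) = 1, we get a unique residue mod 616.
    Write x = 16 + 77·t and substitute into x ≡ 1 (mod 8): 77·t ≡ 1 − 16 = -15 (mod 8).
    Reduce coefficients mod 8: 5·t ≡ 1 (mod 8).
    The inverse of 5 mod 8 is 5 (since 5·5 = 25 = 3·8 + 1), so t ≡ 5·1 = 5 ≡ 5 (mod 8).
    Then x = 16 + 77·5 = 401, valid modulo lcm(77, 8) = 616: x ≡ 401 (mod 616).
Verify: 401 mod 11 = 5 ✓, 401 mod 7 = 2 ✓, 401 mod 8 = 1 ✓.

x ≡ 401 (mod 616).


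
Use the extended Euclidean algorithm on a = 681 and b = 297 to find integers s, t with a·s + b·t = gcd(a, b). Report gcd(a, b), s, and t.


Euclidean algorithm on (681, 297) — divide until remainder is 0:
  681 = 2 · 297 + 87
  297 = 3 · 87 + 36
  87 = 2 · 36 + 15
  36 = 2 · 15 + 6
  15 = 2 · 6 + 3
  6 = 2 · 3 + 0
gcd(681, 297) = 3.
Track Bezout coefficients alongside the remainders: start with r₀ = 681 = a·1 + b·0 (s = 1, t = 0) and r₁ = 297 = a·0 + b·1 (s = 0, t = 1); each new remainder r_{k+1} = r_{k-1} − q_k·r_k inherits s_{k+1} = s_{k-1} − q_k·s_k, t_{k+1} = t_{k-1} − q_k·t_k, so r_k = a·s_k + b·t_k at every step:
  q = 2: r = 87, s = 1 − 2·0 = 1, t = 0 − 2·1 = -2  (check: 681·1 + 297·(-2) = 87)
  q = 3: r = 36, s = 0 − 3·1 = -3, t = 1 − 3·(-2) = 7  (check: 681·(-3) + 297·7 = 36)
  q = 2: r = 15, s = 1 − 2·(-3) = 7, t = -2 − 2·7 = -16  (check: 681·7 + 297·(-16) = 15)
  q = 2: r = 6, s = -3 − 2·7 = -17, t = 7 − 2·(-16) = 39  (check: 681·(-17) + 297·39 = 6)
  q = 2: r = 3, s = 7 − 2·(-17) = 41, t = -16 − 2·39 = -94  (check: 681·41 + 297·(-94) = 3)
The row with r = 3 (the gcd) gives the Bezout coefficients s = 41, t = -94.
Result: 681 · (41) + 297 · (-94) = 3.

gcd(681, 297) = 3; s = 41, t = -94 (check: 681·41 + 297·(-94) = 3).


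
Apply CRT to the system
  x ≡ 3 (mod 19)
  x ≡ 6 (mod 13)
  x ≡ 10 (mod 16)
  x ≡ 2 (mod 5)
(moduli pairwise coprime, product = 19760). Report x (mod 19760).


Product of moduli M = 19 · 13 · 16 · 5 = 19760.
Merge one congruence at a time:
  Start: x ≡ 3 (mod 19).
  Combine with x ≡ 6 (mod 13); new modulus lcm = 247.
    Write x = 3 + 19·t and substitute into x ≡ 6 (mod 13): 19·t ≡ 6 − 3 = 3 (mod 13).
    Reduce coefficients mod 13: 6·t ≡ 3 (mod 13).
    The inverse of 6 mod 13 is 11 (since 6·11 = 66 = 5·13 + 1), so t ≡ 11·3 = 33 ≡ 7 (mod 13).
    Then x = 3 + 19·7 = 136, valid modulo lcm(19, 13) = 247: x ≡ 136 (mod 247).
  Combine with x ≡ 10 (mod 16); new modulus lcm = 3952.
    Write x = 136 + 247·t and substitute into x ≡ 10 (mod 16): 247·t ≡ 10 − 136 = -126 (mod 16).
    Reduce coefficients mod 16: 7·t ≡ 2 (mod 16).
    The inverse of 7 mod 16 is 7 (since 7·7 = 49 = 3·16 + 1), so t ≡ 7·2 = 14 ≡ 14 (mod 16).
    Then x = 136 + 247·14 = 3594, valid modulo lcm(247, 16) = 3952: x ≡ 3594 (mod 3952).
  Combine with x ≡ 2 (mod 5); new modulus lcm = 19760.
    Write x = 3594 + 3952·t and substitute into x ≡ 2 (mod 5): 3952·t ≡ 2 − 3594 = -3592 (mod 5).
    Reduce coefficients mod 5: 2·t ≡ 3 (mod 5).
    The inverse of 2 mod 5 is 3 (since 2·3 = 6 = 1·5 + 1), so t ≡ 3·3 = 9 ≡ 4 (mod 5).
    Then x = 3594 + 3952·4 = 19402, valid modulo lcm(3952, 5) = 19760: x ≡ 19402 (mod 19760).
Verify against each original: 19402 mod 19 = 3, 19402 mod 13 = 6, 19402 mod 16 = 10, 19402 mod 5 = 2.

x ≡ 19402 (mod 19760).


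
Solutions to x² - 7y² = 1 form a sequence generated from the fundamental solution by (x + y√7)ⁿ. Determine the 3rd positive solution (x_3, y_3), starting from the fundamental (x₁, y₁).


Step 1: Find the fundamental solution (x₁, y₁) of x² - 7y² = 1.
  Expand √7 as a continued fraction. a₀ = ⌊√7⌋ = 2; iterate m_{k+1} = d_k·a_k − m_k, d_{k+1} = (7 − m_{k+1}²)/d_k, a_{k+1} = ⌊(a₀ + m_{k+1})/d_{k+1}⌋ (starting m₀ = 0, d₀ = 1), with convergents p_k = a_k·p_{k-1} + p_{k-2}, q_k = a_k·q_{k-1} + q_{k-2} (p₋₁ = 1, q₋₁ = 0):
  k = 0: a₀ = 2; p₀/q₀ = 2/1; p₀² − 7·q₀² = 4 − 7 = -3.
  k = 1: m = 2, d = 3, a = ⌊(2 + 2)/3⌋ = 1; p/q = (1·2 + 1)/(1·1 + 0) = 3/1; p² − 7·q² = 9 − 7 = 2.
  k = 2: m = 1, d = 2, a = ⌊(2 + 1)/2⌋ = 1; p/q = (1·3 + 2)/(1·1 + 1) = 5/2; p² − 7·q² = 25 − 28 = -3.
  k = 3: m = 1, d = 3, a = ⌊(2 + 1)/3⌋ = 1; p/q = (1·5 + 3)/(1·2 + 1) = 8/3; p² − 7·q² = 64 − 63 = 1.
  The first convergent with p² − 7·q² = 1 gives the fundamental solution (x₁, y₁) = (8, 3).
Step 2: Apply the recurrence (x_{n+1}, y_{n+1}) = (x₁x_n + 7y₁y_n, x₁y_n + y₁x_n) repeatedly.
  From (x_1, y_1) = (8, 3): x_2 = 8·8 + 7·3·3 = 127; y_2 = 8·3 + 3·8 = 48.
  From (x_2, y_2) = (127, 48): x_3 = 8·127 + 7·3·48 = 2024; y_3 = 8·48 + 3·127 = 765.
Step 3: Verify x_3² - 7·y_3² = 4096576 - 4096575 = 1 (should be 1). ✓

(x_1, y_1) = (8, 3); (x_3, y_3) = (2024, 765).


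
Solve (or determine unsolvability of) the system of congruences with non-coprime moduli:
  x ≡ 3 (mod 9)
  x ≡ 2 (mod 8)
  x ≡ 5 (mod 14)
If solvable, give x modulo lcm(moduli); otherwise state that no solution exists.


Moduli 9, 8, 14 are not pairwise coprime, so CRT works modulo lcm(m_i) when all pairwise compatibility conditions hold.
Pairwise compatibility: gcd(m_i, m_j) must divide a_i - a_j for every pair.
Merge one congruence at a time:
  Start: x ≡ 3 (mod 9).
  Combine with x ≡ 2 (mod 8): gcd(9, 8) = 1; 2 - 3 = -1, which IS divisible by 1, so compatible.
    Write x = 3 + 9·t and substitute into x ≡ 2 (mod 8): 9·t ≡ 2 − 3 = -1 (mod 8).
    Reduce coefficients mod 8: 1·t ≡ 7 (mod 8).
    So t ≡ 7 (mod 8).
    Then x = 3 + 9·7 = 66, valid modulo lcm(9, 8) = 72: x ≡ 66 (mod 72).
  Combine with x ≡ 5 (mod 14): gcd(72, 14) = 2, and 5 - 66 = -61 is NOT divisible by 2.
    ⇒ system is inconsistent (no integer solution).

No solution (the system is inconsistent).


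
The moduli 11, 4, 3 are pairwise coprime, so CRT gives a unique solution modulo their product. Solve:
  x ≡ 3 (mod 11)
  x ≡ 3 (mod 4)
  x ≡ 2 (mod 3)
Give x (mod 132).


Moduli 11, 4, 3 are pairwise coprime; by CRT there is a unique solution modulo M = 11 · 4 · 3 = 132.
Solve pairwise, accumulating the modulus:
  Start with x ≡ 3 (mod 11).
  Combine with x ≡ 3 (mod 4): since gcd(11, 4) = 1, we get a unique residue mod 44.
    Write x = 3 + 11·t and substitute into x ≡ 3 (mod 4): 11·t ≡ 3 − 3 = 0 (mod 4).
    Reduce coefficients mod 4: 3·t ≡ 0 (mod 4).
    The inverse of 3 mod 4 is 3 (since 3·3 = 9 = 2·4 + 1), so t ≡ 3·0 = 0 ≡ 0 (mod 4).
    Then x = 3 + 11·0 = 3, valid modulo lcm(11, 4) = 44: x ≡ 3 (mod 44).
  Combine with x ≡ 2 (mod 3): since gcd(44, 3) = 1, we get a unique residue mod 132.
    Write x = 3 + 44·t and substitute into x ≡ 2 (mod 3): 44·t ≡ 2 − 3 = -1 (mod 3).
    Reduce coefficients mod 3: 2·t ≡ 2 (mod 3).
    The inverse of 2 mod 3 is 2 (since 2·2 = 4 = 1·3 + 1), so t ≡ 2·2 = 4 ≡ 1 (mod 3).
    Then x = 3 + 44·1 = 47, valid modulo lcm(44, 3) = 132: x ≡ 47 (mod 132).
Verify: 47 mod 11 = 3 ✓, 47 mod 4 = 3 ✓, 47 mod 3 = 2 ✓.

x ≡ 47 (mod 132).


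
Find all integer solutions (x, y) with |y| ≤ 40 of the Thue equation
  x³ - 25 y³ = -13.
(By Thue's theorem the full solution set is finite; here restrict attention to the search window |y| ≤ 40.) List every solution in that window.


The equation is x³ - 25y³ = -13. For fixed y, x³ = 25·y³ − 13, so a solution requires the RHS to be a perfect cube.
Strategy: iterate y from -40 to 40, compute RHS = 25·y³ − 13, and check whether it is a (positive or negative) perfect cube.
Check small values of y:
  y = 0: RHS = -13 is not a perfect cube.
  y = 1: RHS = 12 is not a perfect cube.
  y = -1: RHS = -38 is not a perfect cube.
  y = 2: RHS = 187 is not a perfect cube.
  y = -2: RHS = -213 is not a perfect cube.
  y = 3: RHS = 662 is not a perfect cube.
  y = -3: RHS = -688 is not a perfect cube.
Continuing the search up to |y| = 40 finds no solutions either.
No (x, y) in the scanned range satisfies the equation.

No integer solutions with |y| ≤ 40.


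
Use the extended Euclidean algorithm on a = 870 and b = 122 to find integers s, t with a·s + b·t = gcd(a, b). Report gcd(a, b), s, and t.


Euclidean algorithm on (870, 122) — divide until remainder is 0:
  870 = 7 · 122 + 16
  122 = 7 · 16 + 10
  16 = 1 · 10 + 6
  10 = 1 · 6 + 4
  6 = 1 · 4 + 2
  4 = 2 · 2 + 0
gcd(870, 122) = 2.
Track Bezout coefficients alongside the remainders: start with r₀ = 870 = a·1 + b·0 (s = 1, t = 0) and r₁ = 122 = a·0 + b·1 (s = 0, t = 1); each new remainder r_{k+1} = r_{k-1} − q_k·r_k inherits s_{k+1} = s_{k-1} − q_k·s_k, t_{k+1} = t_{k-1} − q_k·t_k, so r_k = a·s_k + b·t_k at every step:
  q = 7: r = 16, s = 1 − 7·0 = 1, t = 0 − 7·1 = -7  (check: 870·1 + 122·(-7) = 16)
  q = 7: r = 10, s = 0 − 7·1 = -7, t = 1 − 7·(-7) = 50  (check: 870·(-7) + 122·50 = 10)
  q = 1: r = 6, s = 1 − 1·(-7) = 8, t = -7 − 1·50 = -57  (check: 870·8 + 122·(-57) = 6)
  q = 1: r = 4, s = -7 − 1·8 = -15, t = 50 − 1·(-57) = 107  (check: 870·(-15) + 122·107 = 4)
  q = 1: r = 2, s = 8 − 1·(-15) = 23, t = -57 − 1·107 = -164  (check: 870·23 + 122·(-164) = 2)
The row with r = 2 (the gcd) gives the Bezout coefficients s = 23, t = -164.
Result: 870 · (23) + 122 · (-164) = 2.

gcd(870, 122) = 2; s = 23, t = -164 (check: 870·23 + 122·(-164) = 2).


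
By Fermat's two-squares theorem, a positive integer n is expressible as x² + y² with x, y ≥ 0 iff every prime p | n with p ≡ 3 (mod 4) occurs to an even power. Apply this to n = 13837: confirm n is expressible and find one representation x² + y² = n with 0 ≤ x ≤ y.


Step 1: Factor n = 13837 = 101 · 137.
Step 2: Check the mod-4 condition on each prime factor: 101 ≡ 1 (mod 4), exponent 1; 137 ≡ 1 (mod 4), exponent 1.
All primes ≡ 3 (mod 4) appear to even exponent (or don't appear), so by the two-squares theorem n IS expressible as a sum of two squares.
Step 3: Build a representation. Here n = 101 · 137 is a product of primes ≡ 1 (mod 4). Each prime p ≡ 1 (mod 4) is itself a sum of two squares; find a² by testing p − a² for a perfect square:
  101: 101 − 1² = 100 = 10² ⇒ 101 = 1² + 10².
  137: 137 − 1² = 136, 137 − 2² = 133, 137 − 3² = 128, 137 − 4² = 121 = 11² ⇒ 137 = 4² + 11².
  Combine using the Brahmagupta–Fibonacci identity (a² + b²)(c² + d²) = (ac − bd)² + (ad + bc)² = (ac + bd)² + (ad − bc)²:
  101 · 137 = 13837: from (1² + 10²)(4² + 11²), take (1·4 − 10·11, 1·11 + 10·4) = (4 − 110, 11 + 40) = (-106, 51); dropping signs (only squares matter) gives (106, 51); check 106² + 51² = 11236 + 2601 = 13837 ✓.
Step 4: Order so x ≤ y and verify: 51² + 106² = 2601 + 11236 = 13837 = n. ✓

n = 13837 = 51² + 106² (one valid representation with x ≤ y).


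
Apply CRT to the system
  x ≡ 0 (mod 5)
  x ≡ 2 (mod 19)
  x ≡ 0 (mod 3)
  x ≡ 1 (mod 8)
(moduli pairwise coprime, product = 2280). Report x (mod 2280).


Product of moduli M = 5 · 19 · 3 · 8 = 2280.
Merge one congruence at a time:
  Start: x ≡ 0 (mod 5).
  Combine with x ≡ 2 (mod 19); new modulus lcm = 95.
    Write x = 0 + 5·t and substitute into x ≡ 2 (mod 19): 5·t ≡ 2 − 0 = 2 (mod 19).
    The inverse of 5 mod 19 is 4 (since 5·4 = 20 = 1·19 + 1), so t ≡ 4·2 = 8 ≡ 8 (mod 19).
    Then x = 0 + 5·8 = 40, valid modulo lcm(5, 19) = 95: x ≡ 40 (mod 95).
  Combine with x ≡ 0 (mod 3); new modulus lcm = 285.
    Write x = 40 + 95·t and substitute into x ≡ 0 (mod 3): 95·t ≡ 0 − 40 = -40 (mod 3).
    Reduce coefficients mod 3: 2·t ≡ 2 (mod 3).
    The inverse of 2 mod 3 is 2 (since 2·2 = 4 = 1·3 + 1), so t ≡ 2·2 = 4 ≡ 1 (mod 3).
    Then x = 40 + 95·1 = 135, valid modulo lcm(95, 3) = 285: x ≡ 135 (mod 285).
  Combine with x ≡ 1 (mod 8); new modulus lcm = 2280.
    Write x = 135 + 285·t and substitute into x ≡ 1 (mod 8): 285·t ≡ 1 − 135 = -134 (mod 8).
    Reduce coefficients mod 8: 5·t ≡ 2 (mod 8).
    The inverse of 5 mod 8 is 5 (since 5·5 = 25 = 3·8 + 1), so t ≡ 5·2 = 10 ≡ 2 (mod 8).
    Then x = 135 + 285·2 = 705, valid modulo lcm(285, 8) = 2280: x ≡ 705 (mod 2280).
Verify against each original: 705 mod 5 = 0, 705 mod 19 = 2, 705 mod 3 = 0, 705 mod 8 = 1.

x ≡ 705 (mod 2280).


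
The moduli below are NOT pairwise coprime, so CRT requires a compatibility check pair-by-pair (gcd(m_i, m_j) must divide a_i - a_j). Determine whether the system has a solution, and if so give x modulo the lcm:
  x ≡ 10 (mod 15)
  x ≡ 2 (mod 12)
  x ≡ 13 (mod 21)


Moduli 15, 12, 21 are not pairwise coprime, so CRT works modulo lcm(m_i) when all pairwise compatibility conditions hold.
Pairwise compatibility: gcd(m_i, m_j) must divide a_i - a_j for every pair.
Merge one congruence at a time:
  Start: x ≡ 10 (mod 15).
  Combine with x ≡ 2 (mod 12): gcd(15, 12) = 3, and 2 - 10 = -8 is NOT divisible by 3.
    ⇒ system is inconsistent (no integer solution).

No solution (the system is inconsistent).


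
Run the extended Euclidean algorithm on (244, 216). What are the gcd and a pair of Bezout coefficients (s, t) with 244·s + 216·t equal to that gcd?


Euclidean algorithm on (244, 216) — divide until remainder is 0:
  244 = 1 · 216 + 28
  216 = 7 · 28 + 20
  28 = 1 · 20 + 8
  20 = 2 · 8 + 4
  8 = 2 · 4 + 0
gcd(244, 216) = 4.
Track Bezout coefficients alongside the remainders: start with r₀ = 244 = a·1 + b·0 (s = 1, t = 0) and r₁ = 216 = a·0 + b·1 (s = 0, t = 1); each new remainder r_{k+1} = r_{k-1} − q_k·r_k inherits s_{k+1} = s_{k-1} − q_k·s_k, t_{k+1} = t_{k-1} − q_k·t_k, so r_k = a·s_k + b·t_k at every step:
  q = 1: r = 28, s = 1 − 1·0 = 1, t = 0 − 1·1 = -1  (check: 244·1 + 216·(-1) = 28)
  q = 7: r = 20, s = 0 − 7·1 = -7, t = 1 − 7·(-1) = 8  (check: 244·(-7) + 216·8 = 20)
  q = 1: r = 8, s = 1 − 1·(-7) = 8, t = -1 − 1·8 = -9  (check: 244·8 + 216·(-9) = 8)
  q = 2: r = 4, s = -7 − 2·8 = -23, t = 8 − 2·(-9) = 26  (check: 244·(-23) + 216·26 = 4)
The row with r = 4 (the gcd) gives the Bezout coefficients s = -23, t = 26.
Result: 244 · (-23) + 216 · (26) = 4.

gcd(244, 216) = 4; s = -23, t = 26 (check: 244·(-23) + 216·26 = 4).


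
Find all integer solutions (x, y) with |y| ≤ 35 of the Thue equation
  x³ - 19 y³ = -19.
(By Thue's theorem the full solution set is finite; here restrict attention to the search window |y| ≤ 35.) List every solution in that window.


The equation is x³ - 19y³ = -19. For fixed y, x³ = 19·y³ − 19, so a solution requires the RHS to be a perfect cube.
Strategy: iterate y from -35 to 35, compute RHS = 19·y³ − 19, and check whether it is a (positive or negative) perfect cube.
Check small values of y:
  y = 0: RHS = -19 is not a perfect cube.
  y = 1: RHS = 0 = (0)³ ⇒ x = 0 works.
  y = -1: RHS = -38 is not a perfect cube.
  y = 2: RHS = 133 is not a perfect cube.
  y = -2: RHS = -171 is not a perfect cube.
  y = 3: RHS = 494 is not a perfect cube.
  y = -3: RHS = -532 is not a perfect cube.
Continuing the search up to |y| = 35 finds no further solutions beyond those listed.
Collected solutions: (0, 1).

Solutions (with |y| ≤ 35): (0, 1).


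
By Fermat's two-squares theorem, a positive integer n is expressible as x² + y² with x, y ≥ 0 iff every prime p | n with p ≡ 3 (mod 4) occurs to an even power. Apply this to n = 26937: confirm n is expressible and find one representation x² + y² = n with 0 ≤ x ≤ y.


Step 1: Factor n = 26937 = 3^2 · 41 · 73.
Step 2: Check the mod-4 condition on each prime factor: 3 ≡ 3 (mod 4), exponent 2 (must be even); 41 ≡ 1 (mod 4), exponent 1; 73 ≡ 1 (mod 4), exponent 1.
All primes ≡ 3 (mod 4) appear to even exponent (or don't appear), so by the two-squares theorem n IS expressible as a sum of two squares.
Step 3: Build a representation. Group n = k² · m with k = 3 and m = 41 · 73 = 2993 (a product of primes ≡ 1 (mod 4)); a representation of m scales to one of n via (k·x)² + (k·y)² = k²(x² + y²). Each prime p ≡ 1 (mod 4) is itself a sum of two squares; find a² by testing p − a² for a perfect square:
  41: 41 − 1² = 40, 41 − 2² = 37, 41 − 3² = 32, 41 − 4² = 25 = 5² ⇒ 41 = 4² + 5².
  73: 73 − 1² = 72, 73 − 2² = 69, 73 − 3² = 64 = 8² ⇒ 73 = 3² + 8².
  Combine using the Brahmagupta–Fibonacci identity (a² + b²)(c² + d²) = (ac − bd)² + (ad + bc)² = (ac + bd)² + (ad − bc)²:
  41 · 73 = 2993: from (4² + 5²)(3² + 8²), take (4·3 − 5·8, 4·8 + 5·3) = (12 − 40, 32 + 15) = (-28, 47); dropping signs (only squares matter) gives (28, 47); check 28² + 47² = 784 + 2209 = 2993 ✓.
  Scale by k = 3: (3·28, 3·47) = (84, 141).
Step 4: Order so x ≤ y and verify: 84² + 141² = 7056 + 19881 = 26937 = n. ✓

n = 26937 = 84² + 141² (one valid representation with x ≤ y).


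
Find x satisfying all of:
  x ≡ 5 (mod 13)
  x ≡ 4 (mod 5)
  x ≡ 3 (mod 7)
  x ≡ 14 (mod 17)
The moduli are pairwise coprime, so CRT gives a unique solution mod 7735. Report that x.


Product of moduli M = 13 · 5 · 7 · 17 = 7735.
Merge one congruence at a time:
  Start: x ≡ 5 (mod 13).
  Combine with x ≡ 4 (mod 5); new modulus lcm = 65.
    Write x = 5 + 13·t and substitute into x ≡ 4 (mod 5): 13·t ≡ 4 − 5 = -1 (mod 5).
    Reduce coefficients mod 5: 3·t ≡ 4 (mod 5).
    The inverse of 3 mod 5 is 2 (since 3·2 = 6 = 1·5 + 1), so t ≡ 2·4 = 8 ≡ 3 (mod 5).
    Then x = 5 + 13·3 = 44, valid modulo lcm(13, 5) = 65: x ≡ 44 (mod 65).
  Combine with x ≡ 3 (mod 7); new modulus lcm = 455.
    Write x = 44 + 65·t and substitute into x ≡ 3 (mod 7): 65·t ≡ 3 − 44 = -41 (mod 7).
    Reduce coefficients mod 7: 2·t ≡ 1 (mod 7).
    The inverse of 2 mod 7 is 4 (since 2·4 = 8 = 1·7 + 1), so t ≡ 4·1 = 4 ≡ 4 (mod 7).
    Then x = 44 + 65·4 = 304, valid modulo lcm(65, 7) = 455: x ≡ 304 (mod 455).
  Combine with x ≡ 14 (mod 17); new modulus lcm = 7735.
    Write x = 304 + 455·t and substitute into x ≡ 14 (mod 17): 455·t ≡ 14 − 304 = -290 (mod 17).
    Reduce coefficients mod 17: 13·t ≡ 16 (mod 17).
    The inverse of 13 mod 17 is 4 (since 13·4 = 52 = 3·17 + 1), so t ≡ 4·16 = 64 ≡ 13 (mod 17).
    Then x = 304 + 455·13 = 6219, valid modulo lcm(455, 17) = 7735: x ≡ 6219 (mod 7735).
Verify against each original: 6219 mod 13 = 5, 6219 mod 5 = 4, 6219 mod 7 = 3, 6219 mod 17 = 14.

x ≡ 6219 (mod 7735).


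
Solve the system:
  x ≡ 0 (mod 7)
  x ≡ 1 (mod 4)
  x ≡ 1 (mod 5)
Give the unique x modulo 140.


Moduli 7, 4, 5 are pairwise coprime; by CRT there is a unique solution modulo M = 7 · 4 · 5 = 140.
Solve pairwise, accumulating the modulus:
  Start with x ≡ 0 (mod 7).
  Combine with x ≡ 1 (mod 4): since gcd(7, 4) = 1, we get a unique residue mod 28.
    Write x = 0 + 7·t and substitute into x ≡ 1 (mod 4): 7·t ≡ 1 − 0 = 1 (mod 4).
    Reduce coefficients mod 4: 3·t ≡ 1 (mod 4).
    The inverse of 3 mod 4 is 3 (since 3·3 = 9 = 2·4 + 1), so t ≡ 3·1 = 3 ≡ 3 (mod 4).
    Then x = 0 + 7·3 = 21, valid modulo lcm(7, 4) = 28: x ≡ 21 (mod 28).
  Combine with x ≡ 1 (mod 5): since gcd(28, 5) = 1, we get a unique residue mod 140.
    Write x = 21 + 28·t and substitute into x ≡ 1 (mod 5): 28·t ≡ 1 − 21 = -20 (mod 5).
    Reduce coefficients mod 5: 3·t ≡ 0 (mod 5).
    The inverse of 3 mod 5 is 2 (since 3·2 = 6 = 1·5 + 1), so t ≡ 2·0 = 0 ≡ 0 (mod 5).
    Then x = 21 + 28·0 = 21, valid modulo lcm(28, 5) = 140: x ≡ 21 (mod 140).
Verify: 21 mod 7 = 0 ✓, 21 mod 4 = 1 ✓, 21 mod 5 = 1 ✓.

x ≡ 21 (mod 140).


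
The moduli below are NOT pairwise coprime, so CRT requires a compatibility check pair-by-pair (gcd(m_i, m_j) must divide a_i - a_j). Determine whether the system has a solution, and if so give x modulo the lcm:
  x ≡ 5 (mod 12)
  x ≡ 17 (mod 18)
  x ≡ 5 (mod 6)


Moduli 12, 18, 6 are not pairwise coprime, so CRT works modulo lcm(m_i) when all pairwise compatibility conditions hold.
Pairwise compatibility: gcd(m_i, m_j) must divide a_i - a_j for every pair.
Merge one congruence at a time:
  Start: x ≡ 5 (mod 12).
  Combine with x ≡ 17 (mod 18): gcd(12, 18) = 6; 17 - 5 = 12, which IS divisible by 6, so compatible.
    Write x = 5 + 12·t and substitute into x ≡ 17 (mod 18): 12·t ≡ 17 − 5 = 12 (mod 18).
    Divide the congruence (and modulus) by g = 6: 2·t ≡ 2 (mod 3).
    The inverse of 2 mod 3 is 2 (since 2·2 = 4 = 1·3 + 1), so t ≡ 2·2 = 4 ≡ 1 (mod 3).
    Then x = 5 + 12·1 = 17, valid modulo lcm(12, 18) = 36: x ≡ 17 (mod 36).
  Combine with x ≡ 5 (mod 6): gcd(36, 6) = 6; 5 - 17 = -12, which IS divisible by 6, so compatible.
    Write x = 17 + 36·t and substitute into x ≡ 5 (mod 6): 36·t ≡ 5 − 17 = -12 (mod 6).
    Divide the congruence (and modulus) by g = 6: 6·t ≡ -2 (mod 1).
    Modulo 1 every t works; take t = 0.
    Then x = 17 + 36·0 = 17, valid modulo lcm(36, 6) = 36: x ≡ 17 (mod 36).
Verify: 17 mod 12 = 5, 17 mod 18 = 17, 17 mod 6 = 5.

x ≡ 17 (mod 36).


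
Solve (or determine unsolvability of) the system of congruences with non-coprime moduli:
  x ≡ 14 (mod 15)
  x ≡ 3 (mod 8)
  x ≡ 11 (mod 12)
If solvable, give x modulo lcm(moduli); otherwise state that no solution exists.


Moduli 15, 8, 12 are not pairwise coprime, so CRT works modulo lcm(m_i) when all pairwise compatibility conditions hold.
Pairwise compatibility: gcd(m_i, m_j) must divide a_i - a_j for every pair.
Merge one congruence at a time:
  Start: x ≡ 14 (mod 15).
  Combine with x ≡ 3 (mod 8): gcd(15, 8) = 1; 3 - 14 = -11, which IS divisible by 1, so compatible.
    Write x = 14 + 15·t and substitute into x ≡ 3 (mod 8): 15·t ≡ 3 − 14 = -11 (mod 8).
    Reduce coefficients mod 8: 7·t ≡ 5 (mod 8).
    The inverse of 7 mod 8 is 7 (since 7·7 = 49 = 6·8 + 1), so t ≡ 7·5 = 35 ≡ 3 (mod 8).
    Then x = 14 + 15·3 = 59, valid modulo lcm(15, 8) = 120: x ≡ 59 (mod 120).
  Combine with x ≡ 11 (mod 12): gcd(120, 12) = 12; 11 - 59 = -48, which IS divisible by 12, so compatible.
    Write x = 59 + 120·t and substitute into x ≡ 11 (mod 12): 120·t ≡ 11 − 59 = -48 (mod 12).
    Divide the congruence (and modulus) by g = 12: 10·t ≡ -4 (mod 1).
    Modulo 1 every t works; take t = 0.
    Then x = 59 + 120·0 = 59, valid modulo lcm(120, 12) = 120: x ≡ 59 (mod 120).
Verify: 59 mod 15 = 14, 59 mod 8 = 3, 59 mod 12 = 11.

x ≡ 59 (mod 120).


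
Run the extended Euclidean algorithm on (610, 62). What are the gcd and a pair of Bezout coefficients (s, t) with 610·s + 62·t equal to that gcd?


Euclidean algorithm on (610, 62) — divide until remainder is 0:
  610 = 9 · 62 + 52
  62 = 1 · 52 + 10
  52 = 5 · 10 + 2
  10 = 5 · 2 + 0
gcd(610, 62) = 2.
Track Bezout coefficients alongside the remainders: start with r₀ = 610 = a·1 + b·0 (s = 1, t = 0) and r₁ = 62 = a·0 + b·1 (s = 0, t = 1); each new remainder r_{k+1} = r_{k-1} − q_k·r_k inherits s_{k+1} = s_{k-1} − q_k·s_k, t_{k+1} = t_{k-1} − q_k·t_k, so r_k = a·s_k + b·t_k at every step:
  q = 9: r = 52, s = 1 − 9·0 = 1, t = 0 − 9·1 = -9  (check: 610·1 + 62·(-9) = 52)
  q = 1: r = 10, s = 0 − 1·1 = -1, t = 1 − 1·(-9) = 10  (check: 610·(-1) + 62·10 = 10)
  q = 5: r = 2, s = 1 − 5·(-1) = 6, t = -9 − 5·10 = -59  (check: 610·6 + 62·(-59) = 2)
The row with r = 2 (the gcd) gives the Bezout coefficients s = 6, t = -59.
Result: 610 · (6) + 62 · (-59) = 2.

gcd(610, 62) = 2; s = 6, t = -59 (check: 610·6 + 62·(-59) = 2).


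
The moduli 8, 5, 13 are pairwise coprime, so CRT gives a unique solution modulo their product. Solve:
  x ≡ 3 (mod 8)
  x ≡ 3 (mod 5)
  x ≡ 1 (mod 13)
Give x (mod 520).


Moduli 8, 5, 13 are pairwise coprime; by CRT there is a unique solution modulo M = 8 · 5 · 13 = 520.
Solve pairwise, accumulating the modulus:
  Start with x ≡ 3 (mod 8).
  Combine with x ≡ 3 (mod 5): since gcd(8, 5) = 1, we get a unique residue mod 40.
    Write x = 3 + 8·t and substitute into x ≡ 3 (mod 5): 8·t ≡ 3 − 3 = 0 (mod 5).
    Reduce coefficients mod 5: 3·t ≡ 0 (mod 5).
    The inverse of 3 mod 5 is 2 (since 3·2 = 6 = 1·5 + 1), so t ≡ 2·0 = 0 ≡ 0 (mod 5).
    Then x = 3 + 8·0 = 3, valid modulo lcm(8, 5) = 40: x ≡ 3 (mod 40).
  Combine with x ≡ 1 (mod 13): since gcd(40, 13) = 1, we get a unique residue mod 520.
    Write x = 3 + 40·t and substitute into x ≡ 1 (mod 13): 40·t ≡ 1 − 3 = -2 (mod 13).
    Reduce coefficients mod 13: 1·t ≡ 11 (mod 13).
    So t ≡ 11 (mod 13).
    Then x = 3 + 40·11 = 443, valid modulo lcm(40, 13) = 520: x ≡ 443 (mod 520).
Verify: 443 mod 8 = 3 ✓, 443 mod 5 = 3 ✓, 443 mod 13 = 1 ✓.

x ≡ 443 (mod 520).


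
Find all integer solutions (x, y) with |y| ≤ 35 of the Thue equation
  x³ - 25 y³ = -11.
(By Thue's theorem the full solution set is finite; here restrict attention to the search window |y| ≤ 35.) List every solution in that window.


The equation is x³ - 25y³ = -11. For fixed y, x³ = 25·y³ − 11, so a solution requires the RHS to be a perfect cube.
Strategy: iterate y from -35 to 35, compute RHS = 25·y³ − 11, and check whether it is a (positive or negative) perfect cube.
Check small values of y:
  y = 0: RHS = -11 is not a perfect cube.
  y = 1: RHS = 14 is not a perfect cube.
  y = -1: RHS = -36 is not a perfect cube.
  y = 2: RHS = 189 is not a perfect cube.
  y = -2: RHS = -211 is not a perfect cube.
  y = 3: RHS = 664 is not a perfect cube.
  y = -3: RHS = -686 is not a perfect cube.
Continuing the search up to |y| = 35 finds no solutions either.
No (x, y) in the scanned range satisfies the equation.

No integer solutions with |y| ≤ 35.


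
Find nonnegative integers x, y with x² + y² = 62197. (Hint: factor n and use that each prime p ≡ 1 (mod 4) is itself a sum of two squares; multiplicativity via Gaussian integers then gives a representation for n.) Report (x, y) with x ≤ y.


Step 1: Factor n = 62197 = 37 · 41^2.
Step 2: Check the mod-4 condition on each prime factor: 37 ≡ 1 (mod 4), exponent 1; 41 ≡ 1 (mod 4), exponent 2.
All primes ≡ 3 (mod 4) appear to even exponent (or don't appear), so by the two-squares theorem n IS expressible as a sum of two squares.
Step 3: Build a representation. Here n = 37 · 41 · 41 is a product of primes ≡ 1 (mod 4). Each prime p ≡ 1 (mod 4) is itself a sum of two squares; find a² by testing p − a² for a perfect square:
  37: 37 − 1² = 36 = 6² ⇒ 37 = 1² + 6².
  41: 41 − 1² = 40, 41 − 2² = 37, 41 − 3² = 32, 41 − 4² = 25 = 5² ⇒ 41 = 4² + 5².
  Combine using the Brahmagupta–Fibonacci identity (a² + b²)(c² + d²) = (ac − bd)² + (ad + bc)² = (ac + bd)² + (ad − bc)²:
  37 · 41 = 1517: from (1² + 6²)(4² + 5²), take (1·4 − 6·5, 1·5 + 6·4) = (4 − 30, 5 + 24) = (-26, 29); dropping signs (only squares matter) gives (26, 29); check 26² + 29² = 676 + 841 = 1517 ✓.
  1517 · 41 = 62197: from (26² + 29²)(4² + 5²), take (26·4 − 29·5, 26·5 + 29·4) = (104 − 145, 130 + 116) = (-41, 246); dropping signs (only squares matter) gives (41, 246); check 41² + 246² = 1681 + 60516 = 62197 ✓.
Step 4: Order so x ≤ y and verify: 41² + 246² = 1681 + 60516 = 62197 = n. ✓

n = 62197 = 41² + 246² (one valid representation with x ≤ y).


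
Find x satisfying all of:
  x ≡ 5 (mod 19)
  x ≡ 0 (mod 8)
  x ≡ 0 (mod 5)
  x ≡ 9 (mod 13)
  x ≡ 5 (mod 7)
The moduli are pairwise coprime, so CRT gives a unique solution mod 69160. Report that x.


Product of moduli M = 19 · 8 · 5 · 13 · 7 = 69160.
Merge one congruence at a time:
  Start: x ≡ 5 (mod 19).
  Combine with x ≡ 0 (mod 8); new modulus lcm = 152.
    Write x = 5 + 19·t and substitute into x ≡ 0 (mod 8): 19·t ≡ 0 − 5 = -5 (mod 8).
    Reduce coefficients mod 8: 3·t ≡ 3 (mod 8).
    The inverse of 3 mod 8 is 3 (since 3·3 = 9 = 1·8 + 1), so t ≡ 3·3 = 9 ≡ 1 (mod 8).
    Then x = 5 + 19·1 = 24, valid modulo lcm(19, 8) = 152: x ≡ 24 (mod 152).
  Combine with x ≡ 0 (mod 5); new modulus lcm = 760.
    Write x = 24 + 152·t and substitute into x ≡ 0 (mod 5): 152·t ≡ 0 − 24 = -24 (mod 5).
    Reduce coefficients mod 5: 2·t ≡ 1 (mod 5).
    The inverse of 2 mod 5 is 3 (since 2·3 = 6 = 1·5 + 1), so t ≡ 3·1 = 3 ≡ 3 (mod 5).
    Then x = 24 + 152·3 = 480, valid modulo lcm(152, 5) = 760: x ≡ 480 (mod 760).
  Combine with x ≡ 9 (mod 13); new modulus lcm = 9880.
    Write x = 480 + 760·t and substitute into x ≡ 9 (mod 13): 760·t ≡ 9 − 480 = -471 (mod 13).
    Reduce coefficients mod 13: 6·t ≡ 10 (mod 13).
    The inverse of 6 mod 13 is 11 (since 6·11 = 66 = 5·13 + 1), so t ≡ 11·10 = 110 ≡ 6 (mod 13).
    Then x = 480 + 760·6 = 5040, valid modulo lcm(760, 13) = 9880: x ≡ 5040 (mod 9880).
  Combine with x ≡ 5 (mod 7); new modulus lcm = 69160.
    Write x = 5040 + 9880·t and substitute into x ≡ 5 (mod 7): 9880·t ≡ 5 − 5040 = -5035 (mod 7).
    Reduce coefficients mod 7: 3·t ≡ 5 (mod 7).
    The inverse of 3 mod 7 is 5 (since 3·5 = 15 = 2·7 + 1), so t ≡ 5·5 = 25 ≡ 4 (mod 7).
    Then x = 5040 + 9880·4 = 44560, valid modulo lcm(9880, 7) = 69160: x ≡ 44560 (mod 69160).
Verify against each original: 44560 mod 19 = 5, 44560 mod 8 = 0, 44560 mod 5 = 0, 44560 mod 13 = 9, 44560 mod 7 = 5.

x ≡ 44560 (mod 69160).
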